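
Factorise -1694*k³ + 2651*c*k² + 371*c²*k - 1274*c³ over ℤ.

Group: 7*c*(-182*c² + 339*c*k - 154*k²) + 11*k*(-182*c² + 339*c*k - 154*k²); both groups contain (-182*c² + 339*c*k - 154*k²), so (7*c + 11*k) is a factor with cofactor -182*c² + 339*c*k - 154*k².
The cofactor groups again: -182*c² + 339*c*k - 154*k² = -13*c*(14*c - 11*k) + 14*k*(14*c - 11*k); both groups contain (14*c - 11*k), giving -(13*c - 14*k)*(14*c - 11*k).

-(13*c - 14*k)*(14*c - 11*k)*(7*c + 11*k)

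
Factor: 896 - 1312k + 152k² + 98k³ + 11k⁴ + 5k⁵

Trying the rational-root candidates, k = 4/5 is a root, so (5k - 4) is a factor; dividing leaves k⁴ + 3k³ + 22k² + 48k - 224.
Next, k = 2 is a root, so (k - 2) is a factor; dividing leaves k³ + 5k² + 32k + 112.
Continuing, k = -4 is a root, giving the factor (k + 4) and quotient k² + k + 28.
The quadratic k² + k + 28 has discriminant -111 < 0 and is irreducible over ℤ.

(5k - 4)(k + 4)(k - 2)(k² + k + 28)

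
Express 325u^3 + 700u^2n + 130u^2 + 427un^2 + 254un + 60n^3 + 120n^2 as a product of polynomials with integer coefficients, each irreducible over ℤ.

Group: 5u(65u^2 + 88un + 26u + 15n^2 + 30n) + 4n(65u^2 + 88un + 26u + 15n^2 + 30n); both groups contain (65u^2 + 88un + 26u + 15n^2 + 30n), so (5u + 4n) is a factor with cofactor 65u^2 + 88un + 26u + 15n^2 + 30n.
The cofactor groups again: 65u^2 + 88un + 26u + 15n^2 + 30n = 13u(5u + n + 2) + 15n(5u + n + 2); both groups contain (5u + n + 2), giving (13u + 15n)(5u + n + 2).

(13u + 15n)(5u + 4n)(5u + n + 2)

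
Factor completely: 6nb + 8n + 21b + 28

Group as (6nb + 8n) + (21b + 28) = 2n(3b + 4) + 7(3b + 4).
Both groups share the factor (3b + 4).

(2n + 7)(3b + 4)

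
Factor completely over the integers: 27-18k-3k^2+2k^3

(2k-3)(k+3)(k-3)

By the rational root theorem, k = 3 is a root, so (k-3) divides it; the quotient is 2k^2+3k-9.
The remaining quadratic factors as (k+3)(2k-3).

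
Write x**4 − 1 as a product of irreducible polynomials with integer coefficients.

Substitute u = x**2 to get a quadratic in u, then factor.
x**2 + 1 is irreducible over ℤ (sum of squares).
x**2 − 1 is a difference of squares.

(x + 1)·(x − 1)·(x**2 + 1)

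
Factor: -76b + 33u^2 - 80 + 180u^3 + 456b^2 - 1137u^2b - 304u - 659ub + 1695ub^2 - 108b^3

Group: 15u(12u^2 - 75ub - u + 108b^2 - 24b - 20) + (-b + 4)(12u^2 - 75ub - u + 108b^2 - 24b - 20); both groups contain (12u^2 - 75ub - u + 108b^2 - 24b - 20), so (15u - b + 4) is a factor with cofactor 12u^2 - 75ub - u + 108b^2 - 24b - 20.
The cofactor groups again: 12u^2 - 75ub - u + 108b^2 - 24b - 20 = 4u(3u - 12b - 4) + (-9b + 5)(3u - 12b - 4); both groups contain (3u - 12b - 4), giving (4u - 9b + 5)(3u - 12b - 4).

(3u - 12b - 4)(4u - 9b + 5)(15u - b + 4)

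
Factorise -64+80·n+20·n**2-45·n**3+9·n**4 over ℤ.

Among the possible rational roots, n = 4/3 is a root, so (3·n-4) is a factor; dividing leaves 3·n**3-11·n**2-8·n+16.
Next, n = 1 is a root, so (n-1) divides it; the quotient is 3·n**2-8·n-16.
The remaining quadratic factors as (n-4)(3·n+4).

(3·n+4)·(3·n-4)·(n-1)·(n-4)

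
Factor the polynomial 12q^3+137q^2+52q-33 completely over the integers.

(3q-1)(4q+3)(q+11)

Trying the rational-root candidates, q = -3/4 is a root, so (4q+3) is a factor; dividing leaves 3q^2+32q-11.
The remaining quadratic factors as (3q-1)(q+11).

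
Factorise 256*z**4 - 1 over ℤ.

(4*z + 1)*(4*z - 1)*(16*z**2 + 1)

Write as (16*z**2)² − (1)², then factor 16*z**2 - 1 once more.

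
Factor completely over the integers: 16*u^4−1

Difference of squares twice: with A = 2*u and B = 1, A⁴ − B⁴ = (A² − B²)(A² + B²), and A² − B² factors again.

(2*u+1)*(2*u−1)*(4*u^2+1)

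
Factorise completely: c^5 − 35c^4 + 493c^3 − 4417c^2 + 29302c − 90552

(c − 12)(c − 14)(c − 7)(c^2 − 2c + 77)

Among the possible rational roots, c = 7 is a root, so (c − 7) divides it; the quotient is c^4 − 28c^3 + 297c^2 − 2338c + 12936.
Continuing, c = 14 is a root, so (c − 14) divides it; the quotient is c^3 − 14c^2 + 101c − 924.
Continuing, c = 12 is a root, giving the factor (c − 12) and quotient c^2 − 2c + 77.
The quadratic c^2 − 2c + 77 has discriminant −304 < 0 and is irreducible over ℤ.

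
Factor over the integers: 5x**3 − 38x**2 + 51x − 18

By the rational root theorem, x = 1 is a root, so (x − 1) divides it; the quotient is 5x**2 − 33x + 18.
The remaining quadratic factors as (x − 6)(5x − 3).

(5x − 3)(x − 1)(x − 6)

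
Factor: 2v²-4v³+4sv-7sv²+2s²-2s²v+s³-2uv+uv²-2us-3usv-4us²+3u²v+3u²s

Group: u(3us+3uv-s²+3sv-2s+4v²-2v) + (-s-v)(3us+3uv-s²+3sv-2s+4v²-2v); both groups contain (3us+3uv-s²+3sv-2s+4v²-2v), so (u-s-v) is a factor with cofactor 3us+3uv-s²+3sv-2s+4v²-2v.
The cofactor groups again: 3us+3uv-s²+3sv-2s+4v²-2v = s(3u-s+4v-2) + v(3u-s+4v-2); both groups contain (3u-s+4v-2), giving (s+v)(3u-s+4v-2).

(3u-s+4v-2)(u-s-v)(s+v)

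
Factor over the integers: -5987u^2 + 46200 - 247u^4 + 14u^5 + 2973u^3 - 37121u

By the rational root theorem, u = 8/7 is a root, so (7u - 8) divides it; the quotient is 2u^4 - 33u^3 + 387u^2 - 413u - 5775.
Continuing, u = 11/2 is a root, so (2u - 11) is a factor; dividing leaves u^3 - 11u^2 + 133u + 525.
Next, u = -3 is a root, so (u + 3) is a factor; dividing leaves u^2 - 14u + 175.
The quadratic u^2 - 14u + 175 has discriminant -504 < 0 and is irreducible over ℤ.

(2u - 11)(7u - 8)(u + 3)(u^2 - 14u + 175)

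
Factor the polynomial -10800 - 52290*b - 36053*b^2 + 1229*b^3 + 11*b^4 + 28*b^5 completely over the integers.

(4*b + 1)*(7*b + 8)*(b - 10)*(b^2 + 9*b + 135)

Testing divisors of the constant over divisors of the leading coefficient, b = -8/7 is a root, giving the factor (7*b + 8) and quotient 4*b^4 - 3*b^3 + 179*b^2 - 5355*b - 1350.
Then b = -1/4 is a root, giving the factor (4*b + 1) and quotient b^3 - b^2 + 45*b - 1350.
Next, b = 10 is a root, so (b - 10) is a factor; dividing leaves b^2 + 9*b + 135.
The quadratic b^2 + 9*b + 135 has discriminant -459 < 0 and is irreducible over ℤ.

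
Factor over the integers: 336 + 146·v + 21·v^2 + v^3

Trying the rational-root candidates, v = -7 is a root, so (v + 7) is a factor; dividing leaves v^2 + 14·v + 48.
The remaining quadratic factors as (v + 8)(v + 6).

(v + 6)·(v + 7)·(v + 8)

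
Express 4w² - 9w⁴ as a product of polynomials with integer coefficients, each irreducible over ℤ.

-w²(3w + 2)(3w - 2)

Every term has a factor of w²; factoring it out leaves -9w² + 4.
Recognize a difference of squares with the parts 2 and 3w.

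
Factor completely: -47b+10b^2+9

(2b-9)(5b-1)

Need a pair with product 10·9 = 90 and sum -47: that's -45 and -2.
Split the middle term: 10b^2-45b - 2b+9 = 5b(2b-9) - (2b-9).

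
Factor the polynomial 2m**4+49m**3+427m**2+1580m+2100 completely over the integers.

(2m+7)(m+10)(m+5)(m+6)

By the rational root theorem, m = -10 is a root, so (m+10) divides it; the quotient is 2m**3+29m**2+137m+210.
Then m = -7/2 is a root, giving the factor (2m+7) and quotient m**2+11m+30.
The remaining quadratic factors as (m+6)(m+5).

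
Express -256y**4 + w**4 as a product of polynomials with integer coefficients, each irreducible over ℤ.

(w + 4y)(w - 4y)(w**2 + 16y**2)

(w)⁴ − (4y)⁴ = ((w)² − (4y)²)((w)² + (4y)²); the first factor splits again, the second (w**2 + 16y**2) is irreducible.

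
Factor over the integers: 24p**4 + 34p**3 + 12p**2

2p**2(3p + 2)(4p + 3)

Pull out the common factor 2p**2, then factor the remaining trinomial.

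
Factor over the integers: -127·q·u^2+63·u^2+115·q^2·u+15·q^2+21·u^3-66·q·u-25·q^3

Group: 5·q·(-5·q^2+22·q·u-21·u^2) + (-u-3)·(-5·q^2+22·q·u-21·u^2); both groups contain (-5·q^2+22·q·u-21·u^2), so (5·q-u-3) is a factor with cofactor -5·q^2+22·q·u-21·u^2.
The cofactor groups again: -5·q^2+22·q·u-21·u^2 = -5·q·(q-3·u) + 7·u·(q-3·u); both groups contain (q-3·u), giving -(5·q-7·u)·(q-3·u).

-(5·q-7·u)·(5·q-u-3)·(q-3·u)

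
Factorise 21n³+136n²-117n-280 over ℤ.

By the rational root theorem, n = 5/3 is a root, so (3n-5) is a factor; dividing leaves 7n²+57n+56.
The remaining quadratic factors as (n+7)(7n+8).

(3n-5)(7n+8)(n+7)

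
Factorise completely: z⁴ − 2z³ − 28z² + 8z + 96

(z + 2)(z + 4)(z − 2)(z − 6)

Among the possible rational roots, z = −4 is a root, giving the factor (z + 4) and quotient z³ − 6z² − 4z + 24.
Then z = 2 is a root, giving the factor (z − 2) and quotient z² − 4z − 12.
The remaining quadratic factors as (z + 2)(z − 6).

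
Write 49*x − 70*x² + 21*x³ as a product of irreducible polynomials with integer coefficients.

7*x*(3*x − 7)*(x − 1)

Pull out the common factor 7*x, then factor the remaining trinomial.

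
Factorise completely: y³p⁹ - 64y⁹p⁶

-p⁶y³(4y² - p)(16y⁴ + 4y²p + p²)

Factor out y³p⁶ first: what remains is -64y⁶ + p³.
Recognize a difference of cubes with the parts p and 4y².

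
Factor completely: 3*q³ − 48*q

Every term has a factor of 3*q. Then q² − 16 = (q)² − (4)².

3*q*(q + 4)*(q − 4)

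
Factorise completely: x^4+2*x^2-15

Substitute u = x^2 to get a quadratic in u, then factor.
x^2+5 is irreducible over ℤ (always positive, so no real roots).
x^2-3 is irreducible over ℤ (3 is not a perfect square).

(x^2+5)*(x^2-3)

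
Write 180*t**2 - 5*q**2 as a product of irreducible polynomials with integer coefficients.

Factor out 5, leaving 36*t**2 - q**2, which is a difference of two squares.

5*(6*t - q)*(6*t + q)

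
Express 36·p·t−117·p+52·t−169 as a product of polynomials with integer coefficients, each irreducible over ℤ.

Group as (36·p·t−117·p) + (52·t−169) = 9·p·(4·t−13) + 13·(4·t−13).
Both groups share the factor (4·t−13).

(4·t−13)·(9·p+13)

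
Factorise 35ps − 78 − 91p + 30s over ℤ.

(5s − 13)(7p + 6)

Group as (35ps − 91p) + (30s − 78) = 7p(5s − 13) + 6(5s − 13).
Both groups share the factor (5s − 13).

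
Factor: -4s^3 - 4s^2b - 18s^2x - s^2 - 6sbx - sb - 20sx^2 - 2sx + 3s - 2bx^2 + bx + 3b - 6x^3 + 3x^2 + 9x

Group: s(-4s^2 - 4sb - 14sx + 3s - 2bx + 3b - 6x^2 + 9x) + (x + 1)(-4s^2 - 4sb - 14sx + 3s - 2bx + 3b - 6x^2 + 9x); both groups contain (-4s^2 - 4sb - 14sx + 3s - 2bx + 3b - 6x^2 + 9x), so (s + x + 1) is a factor with cofactor -4s^2 - 4sb - 14sx + 3s - 2bx + 3b - 6x^2 + 9x.
The cofactor groups again: -4s^2 - 4sb - 14sx + 3s - 2bx + 3b - 6x^2 + 9x = -4s(s + b + 3x) + (-2x + 3)(s + b + 3x); both groups contain (s + b + 3x), giving -(4s + 2x - 3)(s + b + 3x).

-(4s + 2x - 3)(s + b + 3x)(s + x + 1)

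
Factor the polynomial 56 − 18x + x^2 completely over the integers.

(x − 14)(x − 4)

Two integers with product 56 and sum −18 are −4 and −14.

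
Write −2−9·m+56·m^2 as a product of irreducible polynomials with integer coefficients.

(7·m−2)·(8·m+1)

Need a pair with product 56·(−2) = −112 and sum −9: that's −16 and 7.
Split the middle term: 56·m^2−16·m + 7·m−2 = 8·m·(7·m−2) + (7·m−2).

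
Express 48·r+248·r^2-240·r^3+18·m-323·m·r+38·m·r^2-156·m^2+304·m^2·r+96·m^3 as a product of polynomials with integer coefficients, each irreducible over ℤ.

Group: 4·m·(24·m^2+46·m·r-3·m-48·r^2-8·r) + (5·r-6)·(24·m^2+46·m·r-3·m-48·r^2-8·r); both groups contain (24·m^2+46·m·r-3·m-48·r^2-8·r), so (4·m+5·r-6) is a factor with cofactor 24·m^2+46·m·r-3·m-48·r^2-8·r.
The cofactor groups again: 24·m^2+46·m·r-3·m-48·r^2-8·r = 3·m·(8·m-6·r-1) + 8·r·(8·m-6·r-1); both groups contain (8·m-6·r-1), giving (3·m+8·r)·(8·m-6·r-1).

(3·m+8·r)·(4·m+5·r-6)·(8·m-6·r-1)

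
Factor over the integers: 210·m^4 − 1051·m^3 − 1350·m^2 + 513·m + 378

Among the possible rational roots, m = −7/6 is a root, so (6·m + 7) divides it; the quotient is 35·m^3 − 216·m^2 + 27·m + 54.
Continuing, m = 6 is a root, so (m − 6) is a factor; dividing leaves 35·m^2 − 6·m − 9.
The remaining quadratic factors as (7·m + 3)(5·m − 3).

(5·m − 3)·(6·m + 7)·(7·m + 3)·(m − 6)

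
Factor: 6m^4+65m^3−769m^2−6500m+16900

Among the possible rational roots, m = −13 is a root, giving the factor (m+13) and quotient 6m^3−13m^2−600m+1300.
Continuing, m = −10 is a root, giving the factor (m+10) and quotient 6m^2−73m+130.
The remaining quadratic factors as (m−10)(6m−13).

(6m−13)(m+10)(m+13)(m−10)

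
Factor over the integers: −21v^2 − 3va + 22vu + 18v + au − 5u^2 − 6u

Group: −3v(7v + a − 5u − 6) + u(7v + a − 5u − 6); both groups contain (7v + a − 5u − 6).

−(3v − u)(7v + a − 5u − 6)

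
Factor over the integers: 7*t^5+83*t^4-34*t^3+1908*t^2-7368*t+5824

Among the possible rational roots, t = 2 is a root, so (t-2) is a factor; dividing leaves 7*t^4+97*t^3+160*t^2+2228*t-2912.
Then t = 8/7 is a root, so (7*t-8) divides it; the quotient is t^3+15*t^2+40*t+364.
Then t = -14 is a root, giving the factor (t+14) and quotient t^2+t+26.
The quadratic t^2+t+26 has discriminant -103 < 0 and is irreducible over ℤ.

(7*t-8)*(t+14)*(t-2)*(t^2+t+26)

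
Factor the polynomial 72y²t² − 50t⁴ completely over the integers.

2t²(6y − 5t)(6y + 5t)

Factor out 2t², leaving 36y² − 25t², which is a difference of two squares.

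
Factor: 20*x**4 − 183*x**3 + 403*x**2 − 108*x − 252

(4*x − 7)*(5*x + 3)*(x − 2)*(x − 6)

Trying the rational-root candidates, x = −3/5 is a root, giving the factor (5*x + 3) and quotient 4*x**3 − 39*x**2 + 104*x − 84.
Continuing, x = 2 is a root, so (x − 2) divides it; the quotient is 4*x**2 − 31*x + 42.
The remaining quadratic factors as (4*x − 7)(x − 6).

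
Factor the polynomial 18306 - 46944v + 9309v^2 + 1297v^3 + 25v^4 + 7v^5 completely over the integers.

Testing divisors of the constant over divisors of the leading coefficient, v = 3 is a root, so (v - 3) is a factor; dividing leaves 7v^4 + 46v^3 + 1435v^2 + 13614v - 6102.
Then v = 3/7 is a root, giving the factor (7v - 3) and quotient v^3 + 7v^2 + 208v + 2034.
Then v = -9 is a root, so (v + 9) divides it; the quotient is v^2 - 2v + 226.
The quadratic v^2 - 2v + 226 has discriminant -900 < 0 and is irreducible over ℤ.

(7v - 3)(v + 9)(v - 3)(v^2 - 2v + 226)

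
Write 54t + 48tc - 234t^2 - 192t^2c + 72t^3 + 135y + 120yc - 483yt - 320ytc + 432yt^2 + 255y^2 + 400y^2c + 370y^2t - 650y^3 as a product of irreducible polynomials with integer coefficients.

-(10y - 12t + 3)(13y + 3t - 8c - 9)(5y + 2t)

Group: 10y(-65y^2 - 41yt + 40yc + 45y - 6t^2 + 16tc + 18t) + (-12t + 3)(-65y^2 - 41yt + 40yc + 45y - 6t^2 + 16tc + 18t); both groups contain (-65y^2 - 41yt + 40yc + 45y - 6t^2 + 16tc + 18t), so (10y - 12t + 3) is a factor with cofactor -65y^2 - 41yt + 40yc + 45y - 6t^2 + 16tc + 18t.
The cofactor groups again: -65y^2 - 41yt + 40yc + 45y - 6t^2 + 16tc + 18t = -5y(13y + 3t - 8c - 9) - 2t(13y + 3t - 8c - 9); both groups contain (13y + 3t - 8c - 9), giving -(5y + 2t)(13y + 3t - 8c - 9).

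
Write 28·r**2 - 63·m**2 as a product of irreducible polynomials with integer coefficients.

7·(2·r - 3·m)·(2·r + 3·m)

Factor out 7, leaving 4·r**2 - 9·m**2, which is a difference of two squares.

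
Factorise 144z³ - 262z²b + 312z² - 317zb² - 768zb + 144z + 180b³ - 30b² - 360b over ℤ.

Group: 2z(72z² + 49zb + 156z - 36b² + 6b + 72) - 5b(72z² + 49zb + 156z - 36b² + 6b + 72); both groups contain (72z² + 49zb + 156z - 36b² + 6b + 72), so (2z - 5b) is a factor with cofactor 72z² + 49zb + 156z - 36b² + 6b + 72.
The cofactor groups again: 72z² + 49zb + 156z - 36b² + 6b + 72 = 9z(8z + 9b + 12) + (-4b + 6)(8z + 9b + 12); both groups contain (8z + 9b + 12), giving (9z - 4b + 6)(8z + 9b + 12).

(9z - 4b + 6)(2z - 5b)(8z + 9b + 12)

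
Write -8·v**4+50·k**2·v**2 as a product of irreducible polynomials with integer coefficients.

Pull out the common factor 2·v**2; 25·k**2-4·v**2 is a difference of squares.

2·v**2·(5·k+2·v)·(5·k-2·v)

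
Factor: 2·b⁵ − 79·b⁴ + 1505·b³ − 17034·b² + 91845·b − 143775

(2·b − 5)·(b − 15)·(b − 9)·(b² − 13·b + 213)

By the rational root theorem, b = 9 is a root, giving the factor (b − 9) and quotient 2·b⁴ − 61·b³ + 956·b² − 8430·b + 15975.
Continuing, b = 5/2 is a root, so (2·b − 5) is a factor; dividing leaves b³ − 28·b² + 408·b − 3195.
Continuing, b = 15 is a root, so (b − 15) is a factor; dividing leaves b² − 13·b + 213.
The quadratic b² − 13·b + 213 has discriminant −683 < 0 and is irreducible over ℤ.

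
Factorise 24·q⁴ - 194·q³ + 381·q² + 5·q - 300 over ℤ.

(2·q - 5)·(3·q - 4)·(4·q + 3)·(q - 5)

By the rational root theorem, q = -3/4 is a root, giving the factor (4·q + 3) and quotient 6·q³ - 53·q² + 135·q - 100.
Then q = 4/3 is a root, so (3·q - 4) is a factor; dividing leaves 2·q² - 15·q + 25.
The remaining quadratic factors as (q - 5)(2·q - 5).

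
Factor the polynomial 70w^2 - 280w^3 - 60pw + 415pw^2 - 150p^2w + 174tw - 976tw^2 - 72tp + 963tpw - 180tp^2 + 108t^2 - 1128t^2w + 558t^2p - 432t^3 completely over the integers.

-(8t - 5p + 8w - 2)(9t - 6p + 7w)(6t + 5w)

Group: 8t(-54t^2 + 36tp - 87tw + 30pw - 35w^2) + (-5p + 8w - 2)(-54t^2 + 36tp - 87tw + 30pw - 35w^2); both groups contain (-54t^2 + 36tp - 87tw + 30pw - 35w^2), so (8t - 5p + 8w - 2) is a factor with cofactor -54t^2 + 36tp - 87tw + 30pw - 35w^2.
The cofactor groups again: -54t^2 + 36tp - 87tw + 30pw - 35w^2 = -9t(6t + 5w) + (6p - 7w)(6t + 5w); both groups contain (6t + 5w), giving -(9t - 6p + 7w)(6t + 5w).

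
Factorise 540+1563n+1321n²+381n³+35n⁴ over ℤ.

(5n+3)(7n+9)(n+4)(n+5)

Among the possible rational roots, n = -5 is a root, giving the factor (n+5) and quotient 35n³+206n²+291n+108.
Then n = -9/7 is a root, so (7n+9) is a factor; dividing leaves 5n²+23n+12.
The remaining quadratic factors as (5n+3)(n+4).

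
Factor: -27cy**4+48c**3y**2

Pull out the common factor 3cy**2; 16c**2-9y**2 is a difference of squares.

3cy**2(4c+3y)(4c-3y)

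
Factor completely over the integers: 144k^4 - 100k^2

4k^2(6k + 5)(6k - 5)

Factor out 4k^2, leaving 36k^2 - 25, which is a difference of two squares.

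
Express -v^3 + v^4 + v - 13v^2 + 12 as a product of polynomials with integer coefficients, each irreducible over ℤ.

(v + 1)(v + 3)(v - 1)(v - 4)

Trying the rational-root candidates, v = 4 is a root, so (v - 4) divides it; the quotient is v^3 + 3v^2 - v - 3.
Next, v = -3 is a root, giving the factor (v + 3) and quotient v^2 - 1.
The remaining quadratic factors as (v + 1)(v - 1).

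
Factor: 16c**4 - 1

(2c)⁴ − (1)⁴ = ((2c)² − (1)²)((2c)² + (1)²); the first factor splits again, the second (4c**2 + 1) is irreducible.

(2c + 1)(2c - 1)(4c**2 + 1)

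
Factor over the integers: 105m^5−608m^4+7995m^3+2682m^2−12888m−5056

By the rational root theorem, m = 4/3 is a root, so (3m−4) divides it; the quotient is 35m^4−156m^3+2457m^2+4170m+1264.
Then m = −2/5 is a root, giving the factor (5m+2) and quotient 7m^3−34m^2+505m+632.
Next, m = −8/7 is a root, so (7m+8) divides it; the quotient is m^2−6m+79.
The quadratic m^2−6m+79 has discriminant −280 < 0 and is irreducible over ℤ.

(3m−4)(5m+2)(7m+8)(m^2−6m+79)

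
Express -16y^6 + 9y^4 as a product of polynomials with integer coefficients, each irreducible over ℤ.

Every term has a factor of y^4; factoring it out leaves -16y^2 + 9.
Recognize a difference of squares with the parts 3 and 4y.

-y^4(4y + 3)(4y - 3)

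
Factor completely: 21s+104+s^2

Two integers with product 104 and sum 21 are 13 and 8.

(s+13)(s+8)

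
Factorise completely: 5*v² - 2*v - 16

Need a pair with product 5·(-16) = -80 and sum -2: that's 8 and -10.
Split the middle term: 5*v² + 8*v - 10*v - 16 = v*(5*v + 8) - 2*(5*v + 8).

(5*v + 8)*(v - 2)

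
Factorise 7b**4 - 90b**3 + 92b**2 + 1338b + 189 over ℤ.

(7b + 1)(b + 3)(b - 7)(b - 9)

Testing divisors of the constant over divisors of the leading coefficient, b = 9 is a root, so (b - 9) is a factor; dividing leaves 7b**3 - 27b**2 - 151b - 21.
Then b = -3 is a root, so (b + 3) is a factor; dividing leaves 7b**2 - 48b - 7.
The remaining quadratic factors as (b - 7)(7b + 1).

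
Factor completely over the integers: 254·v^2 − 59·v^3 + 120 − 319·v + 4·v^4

Among the possible rational roots, v = 3/4 is a root, giving the factor (4·v − 3) and quotient v^3 − 14·v^2 + 53·v − 40.
Next, v = 1 is a root, giving the factor (v − 1) and quotient v^2 − 13·v + 40.
The remaining quadratic factors as (v − 5)(v − 8).

(4·v − 3)·(v − 1)·(v − 5)·(v − 8)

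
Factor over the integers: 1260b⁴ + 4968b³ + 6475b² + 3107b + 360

(5b + 9)(6b + 1)(6b + 5)(7b + 8)

Trying the rational-root candidates, b = -8/7 is a root, so (7b + 8) is a factor; dividing leaves 180b³ + 504b² + 349b + 45.
Next, b = -5/6 is a root, so (6b + 5) divides it; the quotient is 30b² + 59b + 9.
The remaining quadratic factors as (6b + 1)(5b + 9).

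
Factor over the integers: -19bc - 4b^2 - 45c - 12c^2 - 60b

Group: -4b(b + 4c + 15) - 3c(b + 4c + 15); both groups contain (b + 4c + 15).

-(4b + 3c)(b + 4c + 15)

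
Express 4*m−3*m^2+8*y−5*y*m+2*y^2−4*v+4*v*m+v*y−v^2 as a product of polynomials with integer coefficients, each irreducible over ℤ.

−(v+y−3*m+4)*(v−2*y−m)

Group: −v*(v+y−3*m+4) + (2*y+m)*(v+y−3*m+4); both groups contain (v+y−3*m+4).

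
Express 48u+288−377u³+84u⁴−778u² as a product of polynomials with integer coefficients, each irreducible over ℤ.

By the rational root theorem, u = 6 is a root, giving the factor (u−6) and quotient 84u³+127u²−16u−48.
Next, u = −4/3 is a root, so (3u+4) is a factor; dividing leaves 28u²+5u−12.
The remaining quadratic factors as (4u+3)(7u−4).

(3u+4)(4u+3)(7u−4)(u−6)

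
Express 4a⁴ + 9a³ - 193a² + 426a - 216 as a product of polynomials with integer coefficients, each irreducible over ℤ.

(4a - 3)(a + 9)(a - 2)(a - 4)

Testing divisors of the constant over divisors of the leading coefficient, a = 4 is a root, so (a - 4) is a factor; dividing leaves 4a³ + 25a² - 93a + 54.
Then a = -9 is a root, so (a + 9) is a factor; dividing leaves 4a² - 11a + 6.
The remaining quadratic factors as (4a - 3)(a - 2).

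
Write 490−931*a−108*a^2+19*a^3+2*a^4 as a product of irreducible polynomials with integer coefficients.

(2*a−1)*(a+10)*(a+7)*(a−7)

Among the possible rational roots, a = 7 is a root, so (a−7) is a factor; dividing leaves 2*a^3+33*a^2+123*a−70.
Continuing, a = 1/2 is a root, giving the factor (2*a−1) and quotient a^2+17*a+70.
The remaining quadratic factors as (a+7)(a+10).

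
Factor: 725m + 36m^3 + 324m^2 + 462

By the rational root theorem, m = -7/6 is a root, so (6m + 7) is a factor; dividing leaves 6m^2 + 47m + 66.
The remaining quadratic factors as (m + 6)(6m + 11).

(6m + 11)(6m + 7)(m + 6)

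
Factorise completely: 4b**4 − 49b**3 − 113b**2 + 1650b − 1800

By the rational root theorem, b = 5 is a root, so (b − 5) divides it; the quotient is 4b**3 − 29b**2 − 258b + 360.
Continuing, b = 12 is a root, so (b − 12) is a factor; dividing leaves 4b**2 + 19b − 30.
The remaining quadratic factors as (b + 6)(4b − 5).

(4b − 5)(b + 6)(b − 12)(b − 5)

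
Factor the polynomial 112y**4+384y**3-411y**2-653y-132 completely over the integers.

Trying the rational-root candidates, y = -3/4 is a root, giving the factor (4y+3) and quotient 28y**3+75y**2-159y-44.
Then y = -1/4 is a root, giving the factor (4y+1) and quotient 7y**2+17y-44.
The remaining quadratic factors as (y+4)(7y-11).

(4y+1)(4y+3)(7y-11)(y+4)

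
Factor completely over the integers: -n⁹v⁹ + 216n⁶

-n⁶(nv³ - 6)(n²v⁶ + 6nv³ + 36)

Factor out n⁶ first: what remains is -n³v⁹ + 216.
Recognize a difference of cubes with the parts 6 and nv³.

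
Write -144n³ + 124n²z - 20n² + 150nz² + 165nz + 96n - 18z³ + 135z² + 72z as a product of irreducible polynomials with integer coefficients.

-(4n + 3z)(4n - 6z - 3)(9n - z + 8)

Group: 9n(-16n² + 12nz + 12n + 18z² + 9z) + (-z + 8)(-16n² + 12nz + 12n + 18z² + 9z); both groups contain (-16n² + 12nz + 12n + 18z² + 9z), so (9n - z + 8) is a factor with cofactor -16n² + 12nz + 12n + 18z² + 9z.
The cofactor groups again: -16n² + 12nz + 12n + 18z² + 9z = -4n(4n + 3z) + (6z + 3)(4n + 3z); both groups contain (4n + 3z), giving -(4n - 6z - 3)(4n + 3z).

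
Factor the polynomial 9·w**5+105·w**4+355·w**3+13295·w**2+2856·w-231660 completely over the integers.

By the rational root theorem, w = -15 is a root, so (w+15) divides it; the quotient is 9·w**4-30·w**3+805·w**2+1220·w-15444.
Continuing, w = 11/3 is a root, giving the factor (3·w-11) and quotient 3·w**3+w**2+272·w+1404.
Next, w = -13/3 is a root, giving the factor (3·w+13) and quotient w**2-4·w+108.
The quadratic w**2-4·w+108 has discriminant -416 < 0 and is irreducible over ℤ.

(3·w+13)·(3·w-11)·(w+15)·(w**2-4·w+108)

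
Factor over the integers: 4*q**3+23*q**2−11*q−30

(4*q−5)*(q+1)*(q+6)

Trying the rational-root candidates, q = −1 is a root, so (q+1) is a factor; dividing leaves 4*q**2+19*q−30.
The remaining quadratic factors as (4*q−5)(q+6).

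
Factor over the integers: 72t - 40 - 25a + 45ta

Group as (45ta + 72t) + (-25a - 40) = 9t(5a + 8) - 5(5a + 8).
Both groups share the factor (5a + 8).

(5a + 8)(9t - 5)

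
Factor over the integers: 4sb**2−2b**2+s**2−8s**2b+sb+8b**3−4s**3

Group: s(−4s**2−12sb+s−8b**2+2b) − b(−4s**2−12sb+s−8b**2+2b); both groups contain (−4s**2−12sb+s−8b**2+2b), so (s−b) is a factor with cofactor −4s**2−12sb+s−8b**2+2b.
The cofactor groups again: −4s**2−12sb+s−8b**2+2b = −s(4s+4b−1) − 2b(4s+4b−1); both groups contain (4s+4b−1), giving −(s+2b)(4s+4b−1).

−(s−b)(s+2b)(4s+4b−1)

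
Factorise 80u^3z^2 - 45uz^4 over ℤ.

5uz^2(4u + 3z)(4u - 3z)

Pull out the common factor 5uz^2; 16u^2 - 9z^2 is a difference of squares.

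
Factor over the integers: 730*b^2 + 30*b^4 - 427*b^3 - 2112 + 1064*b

Testing divisors of the constant over divisors of the leading coefficient, b = 11/6 is a root, giving the factor (6*b - 11) and quotient 5*b^3 - 62*b^2 + 8*b + 192.
Next, b = -8/5 is a root, so (5*b + 8) divides it; the quotient is b^2 - 14*b + 24.
The remaining quadratic factors as (b - 12)(b - 2).

(5*b + 8)*(6*b - 11)*(b - 12)*(b - 2)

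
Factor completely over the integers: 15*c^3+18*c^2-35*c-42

Group as (15*c^3-35*c) + (18*c^2-42) = 5*c*(3*c^2-7) + 6*(3*c^2-7).
Both groups share the factor (3*c^2-7).

(5*c+6)*(3*c^2-7)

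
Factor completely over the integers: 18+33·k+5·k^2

(5·k+3)·(k+6)

Need a pair with product 5·18 = 90 and sum 33: that's 30 and 3.
Split the middle term: 5·k^2+30·k + 3·k+18 = 5·k·(k+6) + 3·(k+6).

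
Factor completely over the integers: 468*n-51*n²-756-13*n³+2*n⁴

(2*n-7)*(n+6)*(n-3)*(n-6)

By the rational root theorem, n = 3 is a root, so (n-3) divides it; the quotient is 2*n³-7*n²-72*n+252.
Next, n = -6 is a root, giving the factor (n+6) and quotient 2*n²-19*n+42.
The remaining quadratic factors as (n-6)(2*n-7).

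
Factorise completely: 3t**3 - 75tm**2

Every term has a factor of 3t. Then t**2 - 25m**2 = (t)² − (5m)².

3t(t - 5m)(t + 5m)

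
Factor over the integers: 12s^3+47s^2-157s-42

(3s-7)(4s+1)(s+6)

Among the possible rational roots, s = -1/4 is a root, so (4s+1) is a factor; dividing leaves 3s^2+11s-42.
The remaining quadratic factors as (s+6)(3s-7).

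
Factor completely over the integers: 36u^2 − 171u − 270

Pull out the common factor 9, then factor the remaining trinomial.

9(4u + 5)(u − 6)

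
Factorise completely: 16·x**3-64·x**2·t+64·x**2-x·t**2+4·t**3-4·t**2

(x-4·t+4)·(4·x-t)·(4·x+t)

Group: 4·x·(4·x**2-17·x·t+16·x+4·t**2-4·t) + t·(4·x**2-17·x·t+16·x+4·t**2-4·t); both groups contain (4·x**2-17·x·t+16·x+4·t**2-4·t), so (4·x+t) is a factor with cofactor 4·x**2-17·x·t+16·x+4·t**2-4·t.
The cofactor groups again: 4·x**2-17·x·t+16·x+4·t**2-4·t = x·(4·x-t) + (-4·t+4)·(4·x-t); both groups contain (4·x-t), giving (x-4·t+4)·(4·x-t).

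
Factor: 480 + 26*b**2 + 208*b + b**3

Among the possible rational roots, b = -10 is a root, so (b + 10) is a factor; dividing leaves b**2 + 16*b + 48.
The remaining quadratic factors as (b + 12)(b + 4).

(b + 10)*(b + 12)*(b + 4)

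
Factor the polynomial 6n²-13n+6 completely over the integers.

Need a pair with product 6·6 = 36 and sum -13: that's -4 and -9.
Split the middle term: 6n²-4n - 9n+6 = 2n(3n-2) - 3(3n-2).

(2n-3)(3n-2)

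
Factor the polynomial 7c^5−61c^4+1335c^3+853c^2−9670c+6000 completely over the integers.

(7c−5)(c+3)(c−2)(c^2−9c+200)

Trying the rational-root candidates, c = 5/7 is a root, so (7c−5) is a factor; dividing leaves c^4−8c^3+185c^2+254c−1200.
Continuing, c = −3 is a root, giving the factor (c+3) and quotient c^3−11c^2+218c−400.
Continuing, c = 2 is a root, so (c−2) is a factor; dividing leaves c^2−9c+200.
The quadratic c^2−9c+200 has discriminant −719 < 0 and is irreducible over ℤ.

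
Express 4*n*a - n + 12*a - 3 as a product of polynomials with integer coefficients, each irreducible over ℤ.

Group as (4*n*a - n) + (12*a - 3) = n*(4*a - 1) + 3*(4*a - 1).
Both groups share the factor (4*a - 1).

(4*a - 1)*(n + 3)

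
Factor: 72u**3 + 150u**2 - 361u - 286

(3u + 2)(4u + 13)(6u - 11)

Trying the rational-root candidates, u = 11/6 is a root, giving the factor (6u - 11) and quotient 12u**2 + 47u + 26.
The remaining quadratic factors as (3u + 2)(4u + 13).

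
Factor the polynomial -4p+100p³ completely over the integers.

Factor out 4p, leaving 25p²-1, which is a difference of two squares.

4p(5p+1)(5p-1)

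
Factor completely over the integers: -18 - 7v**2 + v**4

(v + 3)(v - 3)(v**2 + 2)

Substitute u = v**2 to get a quadratic in u, then factor.
v**2 + 2 is irreducible over ℤ (always positive, so no real roots).
v**2 - 9 is a difference of squares.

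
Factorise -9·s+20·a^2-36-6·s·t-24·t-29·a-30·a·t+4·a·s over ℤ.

(4·a-6·t-9)·(5·a+s+4)

Group: 5·a·(4·a-6·t-9) + (s+4)·(4·a-6·t-9); both groups contain (4·a-6·t-9).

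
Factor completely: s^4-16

(s)⁴ − (2)⁴ = ((s)² − (2)²)((s)² + (2)²); the first factor splits again, the second (s^2+4) is irreducible.

(s+2)*(s-2)*(s^2+4)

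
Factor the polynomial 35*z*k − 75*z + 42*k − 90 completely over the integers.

(5*z + 6)*(7*k − 15)

Group as (35*z*k − 75*z) + (42*k − 90) = 5*z*(7*k − 15) + 6*(7*k − 15).
Both groups share the factor (7*k − 15).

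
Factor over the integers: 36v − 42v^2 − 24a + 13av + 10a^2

Group: 5a(2a − 3v) + (14v − 12)(2a − 3v); both groups contain (2a − 3v).

(2a − 3v)(5a + 14v − 12)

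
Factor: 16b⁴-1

(2b+1)(2b-1)(4b²+1)

(2b)⁴ − (1)⁴ = ((2b)² − (1)²)((2b)² + (1)²); the first factor splits again, the second (4b²+1) is irreducible.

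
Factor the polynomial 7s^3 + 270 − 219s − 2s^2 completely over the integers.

(7s − 9)(s + 6)(s − 5)

Testing divisors of the constant over divisors of the leading coefficient, s = 9/7 is a root, so (7s − 9) divides it; the quotient is s^2 + s − 30.
The remaining quadratic factors as (s − 5)(s + 6).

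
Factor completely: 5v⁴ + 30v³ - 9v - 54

(v + 6)(5v³ - 9)

Group as (5v⁴ - 9v) + (30v³ - 54) = v(5v³ - 9) + 6(5v³ - 9).
Both groups share the factor (5v³ - 9).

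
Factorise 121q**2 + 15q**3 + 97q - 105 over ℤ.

(3q + 5)(5q - 3)(q + 7)

By the rational root theorem, q = -7 is a root, so (q + 7) is a factor; dividing leaves 15q**2 + 16q - 15.
The remaining quadratic factors as (5q - 3)(3q + 5).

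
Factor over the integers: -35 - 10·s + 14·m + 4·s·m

Group as (4·s·m - 10·s) + (14·m - 35) = 2·s·(2·m - 5) + 7·(2·m - 5).
Both groups share the factor (2·m - 5).

(2·m - 5)·(2·s + 7)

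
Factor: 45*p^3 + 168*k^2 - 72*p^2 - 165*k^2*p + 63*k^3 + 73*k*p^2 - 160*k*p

Group: 7*k*(9*k^2 - 12*k*p + 24*k - 5*p^2 + 8*p) - 9*p*(9*k^2 - 12*k*p + 24*k - 5*p^2 + 8*p); both groups contain (9*k^2 - 12*k*p + 24*k - 5*p^2 + 8*p), so (7*k - 9*p) is a factor with cofactor 9*k^2 - 12*k*p + 24*k - 5*p^2 + 8*p.
The cofactor groups again: 9*k^2 - 12*k*p + 24*k - 5*p^2 + 8*p = 3*k*(3*k + p) + (-5*p + 8)*(3*k + p); both groups contain (3*k + p), giving (3*k - 5*p + 8)*(3*k + p).

(3*k + p)*(3*k - 5*p + 8)*(7*k - 9*p)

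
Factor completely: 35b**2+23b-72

Need a pair with product 35·(-72) = -2520 and sum 23: that's 63 and -40.
Split the middle term: 35b**2+63b - 40b-72 = 7b(5b+9) - 8(5b+9).

(5b+9)(7b-8)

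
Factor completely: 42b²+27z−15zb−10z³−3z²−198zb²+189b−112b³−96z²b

Group: 2z(−5z²−43zb−9z−56b²−63b) + (2b−3)(−5z²−43zb−9z−56b²−63b); both groups contain (−5z²−43zb−9z−56b²−63b), so (2z+2b−3) is a factor with cofactor −5z²−43zb−9z−56b²−63b.
The cofactor groups again: −5z²−43zb−9z−56b²−63b = −5z(z+7b) + (−8b−9)(z+7b); both groups contain (z+7b), giving −(5z+8b+9)(z+7b).

−(2z+2b−3)(z+7b)(5z+8b+9)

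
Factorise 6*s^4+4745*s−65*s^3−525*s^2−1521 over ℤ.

(2*s−13)*(3*s−1)*(s+9)*(s−13)

Among the possible rational roots, s = 1/3 is a root, so (3*s−1) divides it; the quotient is 2*s^3−21*s^2−182*s+1521.
Next, s = −9 is a root, so (s+9) is a factor; dividing leaves 2*s^2−39*s+169.
The remaining quadratic factors as (2*s−13)(s−13).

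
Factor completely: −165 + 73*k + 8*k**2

Need a pair with product 8·(−165) = −1320 and sum 73: that's −15 and 88.
Split the middle term: 8*k**2 − 15*k + 88*k − 165 = k*(8*k − 15) + 11*(8*k − 15).

(8*k − 15)*(k + 11)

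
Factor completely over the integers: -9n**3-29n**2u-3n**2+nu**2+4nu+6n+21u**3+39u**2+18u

-(9n-7u-6)(n+3u)(n+u+1)

Group: n(-9n**2-20nu+6n+21u**2+18u) + (u+1)(-9n**2-20nu+6n+21u**2+18u); both groups contain (-9n**2-20nu+6n+21u**2+18u), so (n+u+1) is a factor with cofactor -9n**2-20nu+6n+21u**2+18u.
The cofactor groups again: -9n**2-20nu+6n+21u**2+18u = -9n(n+3u) + (7u+6)(n+3u); both groups contain (n+3u), giving -(9n-7u-6)(n+3u).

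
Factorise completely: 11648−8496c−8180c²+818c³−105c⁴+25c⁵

(5c+8)(5c−4)(c−7)(c²+2c+52)

By the rational root theorem, c = 7 is a root, so (c−7) divides it; the quotient is 25c⁴+70c³+1308c²+976c−1664.
Then c = 4/5 is a root, so (5c−4) divides it; the quotient is 5c³+18c²+276c+416.
Then c = −8/5 is a root, so (5c+8) divides it; the quotient is c²+2c+52.
The quadratic c²+2c+52 has discriminant −204 < 0 and is irreducible over ℤ.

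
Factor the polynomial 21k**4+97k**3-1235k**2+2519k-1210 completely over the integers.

(3k-11)(7k-5)(k+11)(k-2)

Among the possible rational roots, k = 2 is a root, giving the factor (k-2) and quotient 21k**3+139k**2-957k+605.
Then k = 5/7 is a root, so (7k-5) divides it; the quotient is 3k**2+22k-121.
The remaining quadratic factors as (k+11)(3k-11).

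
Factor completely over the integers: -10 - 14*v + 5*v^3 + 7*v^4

(7*v + 5)*(v^3 - 2)

Group as (7*v^4 - 14*v) + (5*v^3 - 10) = 7*v*(v^3 - 2) + 5*(v^3 - 2).
Both groups share the factor (v^3 - 2).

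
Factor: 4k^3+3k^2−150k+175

(4k−5)(k+7)(k−5)

Trying the rational-root candidates, k = −7 is a root, so (k+7) is a factor; dividing leaves 4k^2−25k+25.
The remaining quadratic factors as (4k−5)(k−5).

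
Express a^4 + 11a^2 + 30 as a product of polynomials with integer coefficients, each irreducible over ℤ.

Substitute u = a^2 to get a quadratic in u, then factor.
a^2 + 6 is irreducible over ℤ (always positive, so no real roots).
a^2 + 5 is irreducible over ℤ (always positive, so no real roots).

(a^2 + 5)(a^2 + 6)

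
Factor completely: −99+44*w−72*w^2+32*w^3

(4*w−9)*(8*w^2+11)

Group as (32*w^3+44*w) + (−72*w^2−99) = 4*w*(8*w^2+11) − 9*(8*w^2+11).
Both groups share the factor (8*w^2+11).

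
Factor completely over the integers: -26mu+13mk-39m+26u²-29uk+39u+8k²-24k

Group: -2u(13m-13u+8k) + (k-3)(13m-13u+8k); both groups contain (13m-13u+8k).

-(2u-k+3)(13m-13u+8k)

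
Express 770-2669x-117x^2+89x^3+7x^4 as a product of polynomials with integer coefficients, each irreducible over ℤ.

Testing divisors of the constant over divisors of the leading coefficient, x = -11 is a root, giving the factor (x+11) and quotient 7x^3+12x^2-249x+70.
Then x = 5 is a root, so (x-5) is a factor; dividing leaves 7x^2+47x-14.
The remaining quadratic factors as (x+7)(7x-2).

(7x-2)(x+11)(x+7)(x-5)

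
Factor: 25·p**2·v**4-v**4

Factor out v**4 first: what remains is 25·p**2-1.
Recognize a difference of squares with the parts 5·p and 1.

v**4·(5·p+1)·(5·p-1)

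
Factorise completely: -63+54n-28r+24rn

Group as (24rn-28r) + (54n-63) = 4r(6n-7) + 9(6n-7).
Both groups share the factor (6n-7).

(4r+9)(6n-7)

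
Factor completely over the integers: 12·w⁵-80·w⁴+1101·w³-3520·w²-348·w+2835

(2·w-7)·(6·w+5)·(w-1)·(w²-3·w+81)

Trying the rational-root candidates, w = 7/2 is a root, so (2·w-7) divides it; the quotient is 6·w⁴-19·w³+484·w²-66·w-405.
Next, w = -5/6 is a root, so (6·w+5) divides it; the quotient is w³-4·w²+84·w-81.
Next, w = 1 is a root, giving the factor (w-1) and quotient w²-3·w+81.
The quadratic w²-3·w+81 has discriminant -315 < 0 and is irreducible over ℤ.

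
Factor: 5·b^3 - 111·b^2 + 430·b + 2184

Testing divisors of the constant over divisors of the leading coefficient, b = -14/5 is a root, so (5·b + 14) is a factor; dividing leaves b^2 - 25·b + 156.
The remaining quadratic factors as (b - 13)(b - 12).

(5·b + 14)·(b - 12)·(b - 13)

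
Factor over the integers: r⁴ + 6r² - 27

Substitute u = r² to get a quadratic in u, then factor.
r² - 3 is irreducible over ℤ (3 is not a perfect square).
r² + 9 is irreducible over ℤ (sum of squares).

(r² + 9)(r² - 3)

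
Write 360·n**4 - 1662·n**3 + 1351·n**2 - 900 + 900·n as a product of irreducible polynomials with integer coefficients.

(3·n - 10)·(4·n + 3)·(5·n - 6)·(6·n - 5)

Trying the rational-root candidates, n = 10/3 is a root, so (3·n - 10) is a factor; dividing leaves 120·n**3 - 154·n**2 - 63·n + 90.
Next, n = 5/6 is a root, so (6·n - 5) is a factor; dividing leaves 20·n**2 - 9·n - 18.
The remaining quadratic factors as (5·n - 6)(4·n + 3).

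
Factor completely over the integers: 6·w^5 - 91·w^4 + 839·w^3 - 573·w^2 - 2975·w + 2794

(6·w + 11)·(w - 1)·(w - 2)·(w^2 - 14·w + 127)

By the rational root theorem, w = 1 is a root, giving the factor (w - 1) and quotient 6·w^4 - 85·w^3 + 754·w^2 + 181·w - 2794.
Next, w = 2 is a root, so (w - 2) divides it; the quotient is 6·w^3 - 73·w^2 + 608·w + 1397.
Continuing, w = -11/6 is a root, so (6·w + 11) divides it; the quotient is w^2 - 14·w + 127.
The quadratic w^2 - 14·w + 127 has discriminant -312 < 0 and is irreducible over ℤ.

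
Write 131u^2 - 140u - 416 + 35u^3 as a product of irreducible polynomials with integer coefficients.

(5u + 8)(7u - 13)(u + 4)

Testing divisors of the constant over divisors of the leading coefficient, u = 13/7 is a root, so (7u - 13) divides it; the quotient is 5u^2 + 28u + 32.
The remaining quadratic factors as (5u + 8)(u + 4).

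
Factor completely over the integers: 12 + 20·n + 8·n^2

Pull out the common factor 4, then factor the remaining trinomial.

4·(2·n + 3)·(n + 1)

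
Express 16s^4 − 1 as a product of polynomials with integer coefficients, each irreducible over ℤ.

Write as (4s^2)² − (1)², then factor 4s^2 − 1 once more.

(2s + 1)(2s − 1)(4s^2 + 1)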